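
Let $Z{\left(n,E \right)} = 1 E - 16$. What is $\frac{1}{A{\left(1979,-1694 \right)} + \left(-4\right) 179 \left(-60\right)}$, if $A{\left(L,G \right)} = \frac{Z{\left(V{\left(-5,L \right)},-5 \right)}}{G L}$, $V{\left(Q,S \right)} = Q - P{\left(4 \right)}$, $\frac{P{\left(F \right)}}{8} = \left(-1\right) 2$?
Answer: $\frac{478918}{20574317283} \approx 2.3277 \cdot 10^{-5}$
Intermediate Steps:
$P{\left(F \right)} = -16$ ($P{\left(F \right)} = 8 \left(\left(-1\right) 2\right) = 8 \left(-2\right) = -16$)
$V{\left(Q,S \right)} = 16 + Q$ ($V{\left(Q,S \right)} = Q - -16 = Q + 16 = 16 + Q$)
$Z{\left(n,E \right)} = -16 + E$ ($Z{\left(n,E \right)} = E - 16 = -16 + E$)
$A{\left(L,G \right)} = - \frac{21}{G L}$ ($A{\left(L,G \right)} = \frac{-16 - 5}{G L} = - 21 \frac{1}{G L} = - \frac{21}{G L}$)
$\frac{1}{A{\left(1979,-1694 \right)} + \left(-4\right) 179 \left(-60\right)} = \frac{1}{- \frac{21}{\left(-1694\right) 1979} + \left(-4\right) 179 \left(-60\right)} = \frac{1}{\left(-21\right) \left(- \frac{1}{1694}\right) \frac{1}{1979} - -42960} = \frac{1}{\frac{3}{478918} + 42960} = \frac{1}{\frac{20574317283}{478918}} = \frac{478918}{20574317283}$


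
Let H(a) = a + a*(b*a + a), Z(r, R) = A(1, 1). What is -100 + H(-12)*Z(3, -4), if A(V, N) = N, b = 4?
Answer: 608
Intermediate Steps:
Z(r, R) = 1
H(a) = a + 5*a² (H(a) = a + a*(4*a + a) = a + a*(5*a) = a + 5*a²)
-100 + H(-12)*Z(3, -4) = -100 - 12*(1 + 5*(-12))*1 = -100 - 12*(1 - 60)*1 = -100 - 12*(-59)*1 = -100 + 708*1 = -100 + 708 = 608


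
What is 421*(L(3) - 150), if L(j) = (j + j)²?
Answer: -47994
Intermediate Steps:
L(j) = 4*j² (L(j) = (2*j)² = 4*j²)
421*(L(3) - 150) = 421*(4*3² - 150) = 421*(4*9 - 150) = 421*(36 - 150) = 421*(-114) = -47994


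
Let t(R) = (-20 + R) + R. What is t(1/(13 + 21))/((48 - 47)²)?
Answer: -339/17 ≈ -19.941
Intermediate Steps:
t(R) = -20 + 2*R
t(1/(13 + 21))/((48 - 47)²) = (-20 + 2/(13 + 21))/((48 - 47)²) = (-20 + 2/34)/(1²) = (-20 + 2*(1/34))/1 = (-20 + 1/17)*1 = -339/17*1 = -339/17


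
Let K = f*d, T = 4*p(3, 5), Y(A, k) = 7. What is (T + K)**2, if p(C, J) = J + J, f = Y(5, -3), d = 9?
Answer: 10609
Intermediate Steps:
f = 7
p(C, J) = 2*J
T = 40 (T = 4*(2*5) = 4*10 = 40)
K = 63 (K = 7*9 = 63)
(T + K)**2 = (40 + 63)**2 = 103**2 = 10609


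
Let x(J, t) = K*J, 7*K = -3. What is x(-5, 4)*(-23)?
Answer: -345/7 ≈ -49.286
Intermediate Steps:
K = -3/7 (K = (1/7)*(-3) = -3/7 ≈ -0.42857)
x(J, t) = -3*J/7
x(-5, 4)*(-23) = -3/7*(-5)*(-23) = (15/7)*(-23) = -345/7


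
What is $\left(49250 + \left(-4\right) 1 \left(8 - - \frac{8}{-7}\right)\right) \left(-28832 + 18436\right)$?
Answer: $- \frac{3582024968}{7} \approx -5.1172 \cdot 10^{8}$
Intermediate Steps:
$\left(49250 + \left(-4\right) 1 \left(8 - - \frac{8}{-7}\right)\right) \left(-28832 + 18436\right) = \left(49250 - 4 \left(8 - \left(-8\right) \left(- \frac{1}{7}\right)\right)\right) \left(-10396\right) = \left(49250 - 4 \left(8 - \frac{8}{7}\right)\right) \left(-10396\right) = \left(49250 - \frac{192}{7}\right) \left(-10396\right) = \frac{344558}{7} \left(-10396\right) = - \frac{3582024968}{7}$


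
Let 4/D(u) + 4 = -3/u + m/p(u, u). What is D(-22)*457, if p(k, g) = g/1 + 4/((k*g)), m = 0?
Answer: -40216/85 ≈ -473.13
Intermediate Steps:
p(k, g) = g + 4/(g*k) (p(k, g) = g*1 + 4/((g*k)) = g + 4*(1/(g*k)) = g + 4/(g*k))
D(u) = 4/(-4 - 3/u) (D(u) = 4/(-4 + (-3/u + 0/(u + 4/(u*u)))) = 4/(-4 + (-3/u + 0/(u + 4/u²))) = 4/(-4 + (-3/u + 0)) = 4/(-4 - 3/u))
D(-22)*457 = -4*(-22)/(3 + 4*(-22))*457 = -4*(-22)/(3 - 88)*457 = -4*(-22)/(-85)*457 = -4*(-22)*(-1/85)*457 = -88/85*457 = -40216/85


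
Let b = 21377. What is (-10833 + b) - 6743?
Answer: 3801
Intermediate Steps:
(-10833 + b) - 6743 = (-10833 + 21377) - 6743 = 10544 - 6743 = 3801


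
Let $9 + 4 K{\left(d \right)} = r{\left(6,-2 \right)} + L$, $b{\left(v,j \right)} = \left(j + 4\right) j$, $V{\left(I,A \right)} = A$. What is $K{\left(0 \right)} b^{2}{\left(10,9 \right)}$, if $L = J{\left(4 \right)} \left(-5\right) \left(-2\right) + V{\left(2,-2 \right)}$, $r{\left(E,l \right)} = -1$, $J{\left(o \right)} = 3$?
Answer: $\frac{123201}{2} \approx 61601.0$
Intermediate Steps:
$b{\left(v,j \right)} = j \left(4 + j\right)$ ($b{\left(v,j \right)} = \left(4 + j\right) j = j \left(4 + j\right)$)
$L = 28$ ($L = 3 \left(-5\right) \left(-2\right) - 2 = \left(-15\right) \left(-2\right) - 2 = 30 - 2 = 28$)
$K{\left(d \right)} = \frac{9}{2}$ ($K{\left(d \right)} = - \frac{9}{4} + \frac{-1 + 28}{4} = - \frac{9}{4} + \frac{1}{4} \cdot 27 = - \frac{9}{4} + \frac{27}{4} = \frac{9}{2}$)
$K{\left(0 \right)} b^{2}{\left(10,9 \right)} = \frac{9 \left(9 \left(4 + 9\right)\right)^{2}}{2} = \frac{9 \left(9 \cdot 13\right)^{2}}{2} = \frac{9 \cdot 117^{2}}{2} = \frac{9}{2} \cdot 13689 = \frac{123201}{2}$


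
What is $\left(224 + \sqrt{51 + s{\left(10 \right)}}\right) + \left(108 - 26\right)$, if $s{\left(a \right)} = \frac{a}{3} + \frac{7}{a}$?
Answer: $306 + \frac{\sqrt{49530}}{30} \approx 313.42$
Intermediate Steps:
$s{\left(a \right)} = \frac{7}{a} + \frac{a}{3}$ ($s{\left(a \right)} = a \frac{1}{3} + \frac{7}{a} = \frac{a}{3} + \frac{7}{a} = \frac{7}{a} + \frac{a}{3}$)
$\left(224 + \sqrt{51 + s{\left(10 \right)}}\right) + \left(108 - 26\right) = \left(224 + \sqrt{51 + \left(\frac{7}{10} + \frac{1}{3} \cdot 10\right)}\right) + \left(108 - 26\right) = \left(224 + \sqrt{51 + \left(7 \cdot \frac{1}{10} + \frac{10}{3}\right)}\right) + \left(108 + \left(-29 + 3\right)\right) = \left(224 + \sqrt{51 + \left(\frac{7}{10} + \frac{10}{3}\right)}\right) + \left(108 - 26\right) = \left(224 + \sqrt{51 + \frac{121}{30}}\right) + 82 = \left(224 + \sqrt{\frac{1651}{30}}\right) + 82 = \left(224 + \frac{\sqrt{49530}}{30}\right) + 82 = 306 + \frac{\sqrt{49530}}{30}$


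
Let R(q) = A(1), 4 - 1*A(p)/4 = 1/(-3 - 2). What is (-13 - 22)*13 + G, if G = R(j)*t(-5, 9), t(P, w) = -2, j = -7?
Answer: -2443/5 ≈ -488.60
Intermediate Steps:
A(p) = 84/5 (A(p) = 16 - 4/(-3 - 2) = 16 - 4/(-5) = 16 - 4*(-⅕) = 16 + ⅘ = 84/5)
R(q) = 84/5
G = -168/5 (G = (84/5)*(-2) = -168/5 ≈ -33.600)
(-13 - 22)*13 + G = (-13 - 22)*13 - 168/5 = -35*13 - 168/5 = -455 - 168/5 = -2443/5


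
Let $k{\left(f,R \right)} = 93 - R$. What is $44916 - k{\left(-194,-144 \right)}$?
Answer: $44679$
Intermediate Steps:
$44916 - k{\left(-194,-144 \right)} = 44916 - \left(93 - -144\right) = 44916 - \left(93 + 144\right) = 44916 - 237 = 44679$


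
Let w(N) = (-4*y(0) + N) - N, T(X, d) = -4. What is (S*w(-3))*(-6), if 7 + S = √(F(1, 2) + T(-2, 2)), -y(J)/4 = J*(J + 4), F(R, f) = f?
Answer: 0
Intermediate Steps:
y(J) = -4*J*(4 + J) (y(J) = -4*J*(J + 4) = -4*J*(4 + J))
w(N) = 0 (w(N) = (-(-16)*0*(4 + 0) + N) - N = (-(-16)*0*4 + N) - N = (-4*0 + N) - N = (0 + N) - N = N - N = 0)
S = -7 + I*√2 (S = -7 + √(2 - 4) = -7 + √(-2) = -7 + I*√2 ≈ -7.0 + 1.4142*I)
(S*w(-3))*(-6) = ((-7 + I*√2)*0)*(-6) = 0*(-6) = 0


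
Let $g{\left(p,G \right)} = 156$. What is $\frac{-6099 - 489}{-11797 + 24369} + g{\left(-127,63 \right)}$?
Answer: $\frac{488661}{3143} \approx 155.48$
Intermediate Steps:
$\frac{-6099 - 489}{-11797 + 24369} + g{\left(-127,63 \right)} = \frac{-6099 - 489}{-11797 + 24369} + 156 = - \frac{6588}{12572} + 156 = \left(-6588\right) \frac{1}{12572} + 156 = - \frac{1647}{3143} + 156 = \frac{488661}{3143}$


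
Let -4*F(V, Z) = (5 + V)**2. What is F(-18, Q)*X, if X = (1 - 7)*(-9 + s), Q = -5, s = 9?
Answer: 0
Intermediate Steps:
F(V, Z) = -(5 + V)**2/4
X = 0 (X = (1 - 7)*(-9 + 9) = -6*0 = 0)
F(-18, Q)*X = -(5 - 18)**2/4*0 = -1/4*(-13)**2*0 = -1/4*169*0 = -169/4*0 = 0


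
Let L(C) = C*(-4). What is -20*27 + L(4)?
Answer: -556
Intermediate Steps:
L(C) = -4*C
-20*27 + L(4) = -20*27 - 4*4 = -540 - 16 = -556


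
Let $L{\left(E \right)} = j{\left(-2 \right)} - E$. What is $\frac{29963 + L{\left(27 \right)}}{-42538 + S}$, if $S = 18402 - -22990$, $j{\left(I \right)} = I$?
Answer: $- \frac{4989}{191} \approx -26.12$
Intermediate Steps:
$L{\left(E \right)} = -2 - E$
$S = 41392$ ($S = 18402 + 22990 = 41392$)
$\frac{29963 + L{\left(27 \right)}}{-42538 + S} = \frac{29963 - 29}{-42538 + 41392} = \frac{29963 - 29}{-1146} = \left(29963 - 29\right) \left(- \frac{1}{1146}\right) = 29934 \left(- \frac{1}{1146}\right) = - \frac{4989}{191}$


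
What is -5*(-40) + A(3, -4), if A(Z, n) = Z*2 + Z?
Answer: 209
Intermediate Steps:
A(Z, n) = 3*Z (A(Z, n) = 2*Z + Z = 3*Z)
-5*(-40) + A(3, -4) = -5*(-40) + 3*3 = 200 + 9 = 209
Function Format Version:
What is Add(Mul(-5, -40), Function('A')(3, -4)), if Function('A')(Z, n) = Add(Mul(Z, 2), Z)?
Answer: 209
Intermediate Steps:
Function('A')(Z, n) = Mul(3, Z) (Function('A')(Z, n) = Add(Mul(2, Z), Z) = Mul(3, Z))
Add(Mul(-5, -40), Function('A')(3, -4)) = Add(Mul(-5, -40), Mul(3, 3)) = Add(200, 9) = 209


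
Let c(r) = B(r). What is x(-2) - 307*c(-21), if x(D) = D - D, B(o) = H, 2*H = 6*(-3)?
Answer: 2763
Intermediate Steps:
H = -9 (H = (6*(-3))/2 = (1/2)*(-18) = -9)
B(o) = -9
c(r) = -9
x(D) = 0
x(-2) - 307*c(-21) = 0 - 307*(-9) = 0 + 2763 = 2763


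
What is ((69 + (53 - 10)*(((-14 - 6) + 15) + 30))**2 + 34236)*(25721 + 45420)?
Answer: 95540371052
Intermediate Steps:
((69 + (53 - 10)*(((-14 - 6) + 15) + 30))**2 + 34236)*(25721 + 45420) = ((69 + 43*((-20 + 15) + 30))**2 + 34236)*71141 = ((69 + 43*(-5 + 30))**2 + 34236)*71141 = ((69 + 43*25)**2 + 34236)*71141 = ((69 + 1075)**2 + 34236)*71141 = (1144**2 + 34236)*71141 = (1308736 + 34236)*71141 = 1342972*71141 = 95540371052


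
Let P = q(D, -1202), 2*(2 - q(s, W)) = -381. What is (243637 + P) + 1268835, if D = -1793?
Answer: 3025329/2 ≈ 1.5127e+6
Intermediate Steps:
q(s, W) = 385/2 (q(s, W) = 2 - 1/2*(-381) = 2 + 381/2 = 385/2)
P = 385/2 ≈ 192.50
(243637 + P) + 1268835 = (243637 + 385/2) + 1268835 = 487659/2 + 1268835 = 3025329/2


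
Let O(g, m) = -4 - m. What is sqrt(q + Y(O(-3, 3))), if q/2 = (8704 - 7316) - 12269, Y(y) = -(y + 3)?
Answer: I*sqrt(21758) ≈ 147.51*I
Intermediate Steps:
Y(y) = -3 - y (Y(y) = -(3 + y) = -3 - y)
q = -21762 (q = 2*((8704 - 7316) - 12269) = 2*(1388 - 12269) = 2*(-10881) = -21762)
sqrt(q + Y(O(-3, 3))) = sqrt(-21762 + (-3 - (-4 - 1*3))) = sqrt(-21762 + (-3 - (-4 - 3))) = sqrt(-21762 + (-3 - 1*(-7))) = sqrt(-21762 + (-3 + 7)) = sqrt(-21762 + 4) = sqrt(-21758) = I*sqrt(21758)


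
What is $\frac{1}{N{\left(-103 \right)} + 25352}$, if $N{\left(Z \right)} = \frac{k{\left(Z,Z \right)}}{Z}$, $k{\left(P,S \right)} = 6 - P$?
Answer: $\frac{103}{2611147} \approx 3.9446 \cdot 10^{-5}$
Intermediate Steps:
$N{\left(Z \right)} = \frac{6 - Z}{Z}$
$\frac{1}{N{\left(-103 \right)} + 25352} = \frac{1}{\frac{6 - -103}{-103} + 25352} = \frac{1}{- \frac{6 + 103}{103} + 25352} = \frac{1}{\left(- \frac{1}{103}\right) 109 + 25352} = \frac{1}{- \frac{109}{103} + 25352} = \frac{1}{\frac{2611147}{103}} = \frac{103}{2611147}$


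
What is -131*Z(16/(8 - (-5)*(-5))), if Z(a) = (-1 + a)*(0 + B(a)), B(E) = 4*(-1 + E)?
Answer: -570636/289 ≈ -1974.5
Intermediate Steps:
B(E) = -4 + 4*E
Z(a) = (-1 + a)*(-4 + 4*a) (Z(a) = (-1 + a)*(0 + (-4 + 4*a)) = (-1 + a)*(-4 + 4*a))
-131*Z(16/(8 - (-5)*(-5))) = -524*(-1 + 16/(8 - (-5)*(-5)))² = -524*(-1 + 16/(8 - 1*25))² = -524*(-1 + 16/(8 - 25))² = -524*(-1 + 16/(-17))² = -524*(-1 + 16*(-1/17))² = -524*(-1 - 16/17)² = -524*(-33/17)² = -524*1089/289 = -131*4356/289 = -570636/289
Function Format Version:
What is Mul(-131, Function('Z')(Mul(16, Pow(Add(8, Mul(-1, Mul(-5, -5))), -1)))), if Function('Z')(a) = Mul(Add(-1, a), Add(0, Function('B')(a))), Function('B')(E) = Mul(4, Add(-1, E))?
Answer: Rational(-570636, 289) ≈ -1974.5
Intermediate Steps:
Function('B')(E) = Add(-4, Mul(4, E))
Function('Z')(a) = Mul(Add(-1, a), Add(-4, Mul(4, a))) (Function('Z')(a) = Mul(Add(-1, a), Add(0, Add(-4, Mul(4, a)))) = Mul(Add(-1, a), Add(-4, Mul(4, a))))
Mul(-131, Function('Z')(Mul(16, Pow(Add(8, Mul(-1, Mul(-5, -5))), -1)))) = Mul(-131, Mul(4, Pow(Add(-1, Mul(16, Pow(Add(8, Mul(-1, Mul(-5, -5))), -1))), 2))) = Mul(-131, Mul(4, Pow(Add(-1, Mul(16, Pow(Add(8, Mul(-1, 25)), -1))), 2))) = Mul(-131, Mul(4, Pow(Add(-1, Mul(16, Pow(Add(8, -25), -1))), 2))) = Mul(-131, Mul(4, Pow(Add(-1, Mul(16, Pow(-17, -1))), 2))) = Mul(-131, Mul(4, Pow(Add(-1, Mul(16, Rational(-1, 17))), 2))) = Mul(-131, Mul(4, Pow(Add(-1, Rational(-16, 17)), 2))) = Mul(-131, Mul(4, Pow(Rational(-33, 17), 2))) = Mul(-131, Mul(4, Rational(1089, 289))) = Mul(-131, Rational(4356, 289)) = Rational(-570636, 289)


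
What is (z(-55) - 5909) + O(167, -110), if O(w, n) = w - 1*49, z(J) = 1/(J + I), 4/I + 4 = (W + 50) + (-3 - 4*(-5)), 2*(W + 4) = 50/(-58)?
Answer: -1080621370/186603 ≈ -5791.0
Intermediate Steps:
W = -257/58 (W = -4 + (50/(-58))/2 = -4 + (50*(-1/58))/2 = -4 + (½)*(-25/29) = -4 - 25/58 = -257/58 ≈ -4.4310)
I = 232/3397 (I = 4/(-4 + ((-257/58 + 50) + (-3 - 4*(-5)))) = 4/(-4 + (2643/58 + (-3 + 20))) = 4/(-4 + (2643/58 + 17)) = 4/(-4 + 3629/58) = 4/(3397/58) = 4*(58/3397) = 232/3397 ≈ 0.068296)
z(J) = 1/(232/3397 + J) (z(J) = 1/(J + 232/3397) = 1/(232/3397 + J))
O(w, n) = -49 + w (O(w, n) = w - 49 = -49 + w)
(z(-55) - 5909) + O(167, -110) = (3397/(232 + 3397*(-55)) - 5909) + (-49 + 167) = (3397/(232 - 186835) - 5909) + 118 = (3397/(-186603) - 5909) + 118 = (3397*(-1/186603) - 5909) + 118 = (-3397/186603 - 5909) + 118 = -1102640524/186603 + 118 = -1080621370/186603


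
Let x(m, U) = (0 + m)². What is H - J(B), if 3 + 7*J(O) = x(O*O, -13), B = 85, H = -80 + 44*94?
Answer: -52172230/7 ≈ -7.4532e+6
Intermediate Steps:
x(m, U) = m²
H = 4056 (H = -80 + 4136 = 4056)
J(O) = -3/7 + O⁴/7 (J(O) = -3/7 + (O*O)²/7 = -3/7 + (O²)²/7 = -3/7 + O⁴/7)
H - J(B) = 4056 - (-3/7 + (⅐)*85⁴) = 4056 - (-3/7 + (⅐)*52200625) = 4056 - (-3/7 + 52200625/7) = 4056 - 1*52200622/7 = 4056 - 52200622/7 = -52172230/7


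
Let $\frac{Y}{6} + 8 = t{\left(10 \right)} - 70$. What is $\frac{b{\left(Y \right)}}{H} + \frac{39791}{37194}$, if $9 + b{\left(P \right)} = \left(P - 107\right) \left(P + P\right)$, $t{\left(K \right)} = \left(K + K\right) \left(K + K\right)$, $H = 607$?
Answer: $\frac{262308467591}{22576758} \approx 11619.0$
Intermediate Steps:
$t{\left(K \right)} = 4 K^{2}$ ($t{\left(K \right)} = 2 K 2 K = 4 K^{2}$)
$Y = 1932$ ($Y = -48 + 6 \left(4 \cdot 10^{2} - 70\right) = -48 + 6 \left(4 \cdot 100 - 70\right) = -48 + 6 \left(400 - 70\right) = -48 + 6 \cdot 330 = -48 + 1980 = 1932$)
$b{\left(P \right)} = -9 + 2 P \left(-107 + P\right)$ ($b{\left(P \right)} = -9 + \left(P - 107\right) \left(P + P\right) = -9 + \left(-107 + P\right) 2 P = -9 + 2 P \left(-107 + P\right)$)
$\frac{b{\left(Y \right)}}{H} + \frac{39791}{37194} = \frac{-9 - 413448 + 2 \cdot 1932^{2}}{607} + \frac{39791}{37194} = \left(-9 - 413448 + 2 \cdot 3732624\right) \frac{1}{607} + 39791 \cdot \frac{1}{37194} = \left(-9 - 413448 + 7465248\right) \frac{1}{607} + \frac{39791}{37194} = 7051791 \cdot \frac{1}{607} + \frac{39791}{37194} = \frac{7051791}{607} + \frac{39791}{37194} = \frac{262308467591}{22576758}$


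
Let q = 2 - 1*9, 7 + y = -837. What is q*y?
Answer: 5908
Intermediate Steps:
y = -844 (y = -7 - 837 = -844)
q = -7 (q = 2 - 9 = -7)
q*y = -7*(-844) = 5908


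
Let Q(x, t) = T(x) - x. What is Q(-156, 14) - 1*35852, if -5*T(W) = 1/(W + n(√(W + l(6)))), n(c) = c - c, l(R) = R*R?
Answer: -27842879/780 ≈ -35696.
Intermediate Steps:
l(R) = R²
n(c) = 0
T(W) = -1/(5*W) (T(W) = -1/(5*(W + 0)) = -1/(5*W))
Q(x, t) = -x - 1/(5*x) (Q(x, t) = -1/(5*x) - x = -x - 1/(5*x))
Q(-156, 14) - 1*35852 = (-1*(-156) - ⅕/(-156)) - 1*35852 = (156 - ⅕*(-1/156)) - 35852 = (156 + 1/780) - 35852 = 121681/780 - 35852 = -27842879/780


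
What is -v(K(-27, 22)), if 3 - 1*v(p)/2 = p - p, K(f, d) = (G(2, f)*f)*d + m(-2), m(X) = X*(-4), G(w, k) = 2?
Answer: -6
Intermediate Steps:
m(X) = -4*X
K(f, d) = 8 + 2*d*f (K(f, d) = (2*f)*d - 4*(-2) = 2*d*f + 8 = 8 + 2*d*f)
v(p) = 6 (v(p) = 6 - 2*(p - p) = 6 - 2*0 = 6 + 0 = 6)
-v(K(-27, 22)) = -1*6 = -6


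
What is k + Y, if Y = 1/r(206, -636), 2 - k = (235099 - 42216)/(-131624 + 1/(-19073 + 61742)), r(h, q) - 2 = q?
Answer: 12333706141403/3560711664470 ≈ 3.4638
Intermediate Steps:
r(h, q) = 2 + q
k = 19462653637/5616264455 (k = 2 - (235099 - 42216)/(-131624 + 1/(-19073 + 61742)) = 2 - 192883/(-131624 + 1/42669) = 2 - 192883/(-5616264455/42669) = 2 - 192883*(-42669)/5616264455 = 2 - 1*(-8230124727/5616264455) = 2 + 8230124727/5616264455 = 19462653637/5616264455 ≈ 3.4654)
Y = -1/634 (Y = 1/(2 - 636) = 1/(-634) = -1/634 ≈ -0.0015773)
k + Y = 19462653637/5616264455 - 1/634 = 12333706141403/3560711664470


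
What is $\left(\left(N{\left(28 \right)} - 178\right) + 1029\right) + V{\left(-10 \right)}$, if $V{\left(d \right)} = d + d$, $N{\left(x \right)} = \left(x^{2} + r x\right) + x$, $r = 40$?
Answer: $2763$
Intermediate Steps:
$N{\left(x \right)} = x^{2} + 41 x$ ($N{\left(x \right)} = \left(x^{2} + 40 x\right) + x = x^{2} + 41 x$)
$V{\left(d \right)} = 2 d$
$\left(\left(N{\left(28 \right)} - 178\right) + 1029\right) + V{\left(-10 \right)} = \left(\left(28 \left(41 + 28\right) - 178\right) + 1029\right) + 2 \left(-10\right) = \left(\left(28 \cdot 69 - 178\right) + 1029\right) - 20 = \left(\left(1932 - 178\right) + 1029\right) - 20 = \left(1754 + 1029\right) - 20 = 2783 - 20 = 2763$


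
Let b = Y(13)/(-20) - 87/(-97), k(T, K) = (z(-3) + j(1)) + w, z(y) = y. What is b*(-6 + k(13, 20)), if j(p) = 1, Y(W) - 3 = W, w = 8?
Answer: 0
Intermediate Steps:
Y(W) = 3 + W
k(T, K) = 6 (k(T, K) = (-3 + 1) + 8 = -2 + 8 = 6)
b = 47/485 (b = (3 + 13)/(-20) - 87/(-97) = 16*(-1/20) - 87*(-1/97) = -⅘ + 87/97 = 47/485 ≈ 0.096907)
b*(-6 + k(13, 20)) = 47*(-6 + 6)/485 = (47/485)*0 = 0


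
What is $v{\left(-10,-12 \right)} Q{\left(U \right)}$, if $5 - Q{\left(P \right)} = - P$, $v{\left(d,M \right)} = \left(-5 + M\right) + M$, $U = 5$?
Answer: $-290$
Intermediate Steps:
$v{\left(d,M \right)} = -5 + 2 M$
$Q{\left(P \right)} = 5 + P$ ($Q{\left(P \right)} = 5 - - P = 5 + P$)
$v{\left(-10,-12 \right)} Q{\left(U \right)} = \left(-5 + 2 \left(-12\right)\right) \left(5 + 5\right) = \left(-5 - 24\right) 10 = \left(-29\right) 10 = -290$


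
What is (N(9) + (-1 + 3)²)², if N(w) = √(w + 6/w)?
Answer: (12 + √87)²/9 ≈ 50.540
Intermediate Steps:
(N(9) + (-1 + 3)²)² = (√(9 + 6/9) + (-1 + 3)²)² = (√(9 + 6*(⅑)) + 2²)² = (√(9 + ⅔) + 4)² = (√(29/3) + 4)² = (√87/3 + 4)² = (4 + √87/3)²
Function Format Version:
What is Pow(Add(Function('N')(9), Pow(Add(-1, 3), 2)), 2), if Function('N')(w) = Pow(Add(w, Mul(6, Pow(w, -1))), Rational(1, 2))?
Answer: Mul(Rational(1, 9), Pow(Add(12, Pow(87, Rational(1, 2))), 2)) ≈ 50.540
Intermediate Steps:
Pow(Add(Function('N')(9), Pow(Add(-1, 3), 2)), 2) = Pow(Add(Pow(Add(9, Mul(6, Pow(9, -1))), Rational(1, 2)), Pow(Add(-1, 3), 2)), 2) = Pow(Add(Pow(Add(9, Mul(6, Rational(1, 9))), Rational(1, 2)), Pow(2, 2)), 2) = Pow(Add(Pow(Add(9, Rational(2, 3)), Rational(1, 2)), 4), 2) = Pow(Add(Pow(Rational(29, 3), Rational(1, 2)), 4), 2) = Pow(Add(Mul(Rational(1, 3), Pow(87, Rational(1, 2))), 4), 2) = Pow(Add(4, Mul(Rational(1, 3), Pow(87, Rational(1, 2)))), 2)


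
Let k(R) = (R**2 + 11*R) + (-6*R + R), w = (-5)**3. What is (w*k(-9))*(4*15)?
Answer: -202500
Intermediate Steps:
w = -125
k(R) = R**2 + 6*R (k(R) = (R**2 + 11*R) - 5*R = R**2 + 6*R)
(w*k(-9))*(4*15) = (-(-1125)*(6 - 9))*(4*15) = -(-1125)*(-3)*60 = -125*27*60 = -3375*60 = -202500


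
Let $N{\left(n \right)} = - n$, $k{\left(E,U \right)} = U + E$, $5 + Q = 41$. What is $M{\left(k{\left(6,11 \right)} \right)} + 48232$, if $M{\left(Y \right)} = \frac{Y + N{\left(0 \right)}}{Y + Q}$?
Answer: $\frac{2556313}{53} \approx 48232.0$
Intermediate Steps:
$Q = 36$ ($Q = -5 + 41 = 36$)
$k{\left(E,U \right)} = E + U$
$M{\left(Y \right)} = \frac{Y}{36 + Y}$ ($M{\left(Y \right)} = \frac{Y - 0}{Y + 36} = \frac{Y + 0}{36 + Y} = \frac{Y}{36 + Y}$)
$M{\left(k{\left(6,11 \right)} \right)} + 48232 = \frac{6 + 11}{36 + \left(6 + 11\right)} + 48232 = \frac{17}{36 + 17} + 48232 = \frac{17}{53} + 48232 = \frac{2556313}{53}$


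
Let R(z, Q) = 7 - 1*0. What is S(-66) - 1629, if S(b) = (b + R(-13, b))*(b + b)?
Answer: 6159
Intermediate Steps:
R(z, Q) = 7 (R(z, Q) = 7 + 0 = 7)
S(b) = 2*b*(7 + b) (S(b) = (b + 7)*(b + b) = (7 + b)*(2*b) = 2*b*(7 + b))
S(-66) - 1629 = 2*(-66)*(7 - 66) - 1629 = 2*(-66)*(-59) - 1629 = 7788 - 1629 = 6159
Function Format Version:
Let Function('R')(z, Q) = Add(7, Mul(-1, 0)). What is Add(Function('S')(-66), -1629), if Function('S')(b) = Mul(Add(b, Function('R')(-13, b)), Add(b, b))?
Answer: 6159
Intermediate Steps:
Function('R')(z, Q) = 7 (Function('R')(z, Q) = Add(7, 0) = 7)
Function('S')(b) = Mul(2, b, Add(7, b)) (Function('S')(b) = Mul(Add(b, 7), Add(b, b)) = Mul(Add(7, b), Mul(2, b)) = Mul(2, b, Add(7, b)))
Add(Function('S')(-66), -1629) = Add(Mul(2, -66, Add(7, -66)), -1629) = Add(Mul(2, -66, -59), -1629) = Add(7788, -1629) = 6159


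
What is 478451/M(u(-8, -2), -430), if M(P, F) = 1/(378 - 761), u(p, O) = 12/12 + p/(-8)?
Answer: -183246733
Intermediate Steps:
u(p, O) = 1 - p/8 (u(p, O) = 12*(1/12) + p*(-⅛) = 1 - p/8)
M(P, F) = -1/383 (M(P, F) = 1/(-383) = -1/383)
478451/M(u(-8, -2), -430) = 478451/(-1/383) = 478451*(-383) = -183246733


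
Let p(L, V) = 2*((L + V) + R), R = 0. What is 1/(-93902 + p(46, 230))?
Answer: -1/93350 ≈ -1.0712e-5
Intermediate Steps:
p(L, V) = 2*L + 2*V (p(L, V) = 2*((L + V) + 0) = 2*(L + V) = 2*L + 2*V)
1/(-93902 + p(46, 230)) = 1/(-93902 + (2*46 + 2*230)) = 1/(-93902 + (92 + 460)) = 1/(-93902 + 552) = 1/(-93350) = -1/93350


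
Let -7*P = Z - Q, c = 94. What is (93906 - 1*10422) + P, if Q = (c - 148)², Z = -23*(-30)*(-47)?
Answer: 619734/7 ≈ 88533.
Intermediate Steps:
Z = -32430 (Z = 690*(-47) = -32430)
Q = 2916 (Q = (94 - 148)² = (-54)² = 2916)
P = 35346/7 (P = -(-32430 - 1*2916)/7 = -(-32430 - 2916)/7 = -⅐*(-35346) = 35346/7 ≈ 5049.4)
(93906 - 1*10422) + P = (93906 - 1*10422) + 35346/7 = (93906 - 10422) + 35346/7 = 83484 + 35346/7 = 619734/7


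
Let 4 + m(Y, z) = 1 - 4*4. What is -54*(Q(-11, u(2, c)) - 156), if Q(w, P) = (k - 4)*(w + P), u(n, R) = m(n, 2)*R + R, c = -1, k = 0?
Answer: 9936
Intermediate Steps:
m(Y, z) = -19 (m(Y, z) = -4 + (1 - 4*4) = -4 + (1 - 16) = -4 - 15 = -19)
u(n, R) = -18*R (u(n, R) = -19*R + R = -18*R)
Q(w, P) = -4*P - 4*w (Q(w, P) = (0 - 4)*(w + P) = -4*(P + w) = -4*P - 4*w)
-54*(Q(-11, u(2, c)) - 156) = -54*((-(-72)*(-1) - 4*(-11)) - 156) = -54*((-4*18 + 44) - 156) = -54*((-72 + 44) - 156) = -54*(-28 - 156) = -54*(-184) = 9936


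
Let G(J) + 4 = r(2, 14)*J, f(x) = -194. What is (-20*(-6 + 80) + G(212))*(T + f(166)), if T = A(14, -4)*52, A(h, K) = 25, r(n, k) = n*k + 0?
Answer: 4923912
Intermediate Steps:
r(n, k) = k*n (r(n, k) = k*n + 0 = k*n)
G(J) = -4 + 28*J (G(J) = -4 + (14*2)*J = -4 + 28*J)
T = 1300 (T = 25*52 = 1300)
(-20*(-6 + 80) + G(212))*(T + f(166)) = (-20*(-6 + 80) + (-4 + 28*212))*(1300 - 194) = (-20*74 + (-4 + 5936))*1106 = (-1480 + 5932)*1106 = 4452*1106 = 4923912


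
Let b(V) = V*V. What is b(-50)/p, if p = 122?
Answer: 1250/61 ≈ 20.492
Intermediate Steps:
b(V) = V²
b(-50)/p = (-50)²/122 = 2500*(1/122) = 1250/61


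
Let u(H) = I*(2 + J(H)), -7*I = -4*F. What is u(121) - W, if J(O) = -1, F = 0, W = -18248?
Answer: 18248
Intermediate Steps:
I = 0 (I = -(-4)*0/7 = -1/7*0 = 0)
u(H) = 0 (u(H) = 0*(2 - 1) = 0*1 = 0)
u(121) - W = 0 - 1*(-18248) = 0 + 18248 = 18248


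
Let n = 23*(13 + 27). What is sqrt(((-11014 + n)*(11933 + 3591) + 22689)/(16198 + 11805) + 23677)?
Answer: 8*sqrt(221552063178)/28003 ≈ 134.47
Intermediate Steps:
n = 920 (n = 23*40 = 920)
sqrt(((-11014 + n)*(11933 + 3591) + 22689)/(16198 + 11805) + 23677) = sqrt(((-11014 + 920)*(11933 + 3591) + 22689)/(16198 + 11805) + 23677) = sqrt((-10094*15524 + 22689)/28003 + 23677) = sqrt((-156699256 + 22689)*(1/28003) + 23677) = sqrt(-156676567*1/28003 + 23677) = sqrt(-156676567/28003 + 23677) = sqrt(506350464/28003) = 8*sqrt(221552063178)/28003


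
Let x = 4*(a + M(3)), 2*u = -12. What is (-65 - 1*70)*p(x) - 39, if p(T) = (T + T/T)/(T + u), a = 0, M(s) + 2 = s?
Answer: 597/2 ≈ 298.50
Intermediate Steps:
M(s) = -2 + s
u = -6 (u = (½)*(-12) = -6)
x = 4 (x = 4*(0 + (-2 + 3)) = 4*(0 + 1) = 4*1 = 4)
p(T) = (1 + T)/(-6 + T) (p(T) = (T + T/T)/(T - 6) = (T + 1)/(-6 + T) = (1 + T)/(-6 + T))
(-65 - 1*70)*p(x) - 39 = (-65 - 1*70)*((1 + 4)/(-6 + 4)) - 39 = (-65 - 70)*(5/(-2)) - 39 = -(-135)*5/2 - 39 = -135*(-5/2) - 39 = 675/2 - 39 = 597/2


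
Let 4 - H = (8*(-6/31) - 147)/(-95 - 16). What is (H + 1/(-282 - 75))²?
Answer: 1185428823076/167673051441 ≈ 7.0699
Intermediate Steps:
H = 3053/1147 (H = 4 - (8*(-6/31) - 147)/(-95 - 16) = 4 - (8*(-6*1/31) - 147)/(-111) = 4 - (8*(-6/31) - 147)*(-1)/111 = 4 - (-48/31 - 147)*(-1)/111 = 4 - (-4605)*(-1)/(31*111) = 4 - 1*1535/1147 = 4 - 1535/1147 = 3053/1147 ≈ 2.6617)
(H + 1/(-282 - 75))² = (3053/1147 + 1/(-282 - 75))² = (3053/1147 + 1/(-357))² = (3053/1147 - 1/357)² = (1088774/409479)² = 1185428823076/167673051441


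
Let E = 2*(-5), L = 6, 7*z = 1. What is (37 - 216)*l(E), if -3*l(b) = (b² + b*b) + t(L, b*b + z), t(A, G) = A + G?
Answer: 383597/21 ≈ 18267.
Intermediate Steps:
z = ⅐ (z = (⅐)*1 = ⅐ ≈ 0.14286)
E = -10
l(b) = -43/21 - b² (l(b) = -((b² + b*b) + (6 + (b*b + ⅐)))/3 = -((b² + b²) + (6 + (b² + ⅐)))/3 = -(2*b² + (6 + (⅐ + b²)))/3 = -(2*b² + (43/7 + b²))/3 = -(43/7 + 3*b²)/3 = -43/21 - b²)
(37 - 216)*l(E) = (37 - 216)*(-43/21 - 1*(-10)²) = -179*(-43/21 - 1*100) = -179*(-43/21 - 100) = -179*(-2143/21) = 383597/21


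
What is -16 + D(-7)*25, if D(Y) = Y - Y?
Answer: -16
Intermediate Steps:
D(Y) = 0
-16 + D(-7)*25 = -16 + 0*25 = -16 + 0 = -16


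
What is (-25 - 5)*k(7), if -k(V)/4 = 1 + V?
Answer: 960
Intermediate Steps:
k(V) = -4 - 4*V (k(V) = -4*(1 + V) = -4 - 4*V)
(-25 - 5)*k(7) = (-25 - 5)*(-4 - 4*7) = -30*(-4 - 28) = -30*(-32) = 960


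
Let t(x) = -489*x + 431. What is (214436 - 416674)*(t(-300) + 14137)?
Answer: -32614517784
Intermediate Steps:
t(x) = 431 - 489*x
(214436 - 416674)*(t(-300) + 14137) = (214436 - 416674)*((431 - 489*(-300)) + 14137) = -202238*((431 + 146700) + 14137) = -202238*(147131 + 14137) = -202238*161268 = -32614517784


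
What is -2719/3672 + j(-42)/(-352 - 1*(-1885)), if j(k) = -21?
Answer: -202159/268056 ≈ -0.75417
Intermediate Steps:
-2719/3672 + j(-42)/(-352 - 1*(-1885)) = -2719/3672 - 21/(-352 - 1*(-1885)) = -2719*1/3672 - 21/(-352 + 1885) = -2719/3672 - 21/1533 = -2719/3672 - 21*1/1533 = -2719/3672 - 1/73 = -202159/268056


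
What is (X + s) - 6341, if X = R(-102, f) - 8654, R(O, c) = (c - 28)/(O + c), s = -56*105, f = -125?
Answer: -4738472/227 ≈ -20874.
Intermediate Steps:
s = -5880
R(O, c) = (-28 + c)/(O + c)
X = -1964305/227 (X = (-28 - 125)/(-102 - 125) - 8654 = -153/(-227) - 8654 = -1/227*(-153) - 8654 = 153/227 - 8654 = -1964305/227 ≈ -8653.3)
(X + s) - 6341 = (-1964305/227 - 5880) - 6341 = -3299065/227 - 6341 = -4738472/227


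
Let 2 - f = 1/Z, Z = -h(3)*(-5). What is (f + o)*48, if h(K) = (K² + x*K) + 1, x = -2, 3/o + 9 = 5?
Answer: 288/5 ≈ 57.600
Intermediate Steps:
o = -¾ (o = 3/(-9 + 5) = 3/(-4) = 3*(-¼) = -¾ ≈ -0.75000)
h(K) = 1 + K² - 2*K (h(K) = (K² - 2*K) + 1 = 1 + K² - 2*K)
Z = 20 (Z = -(1 + 3² - 2*3)*(-5) = -(1 + 9 - 6)*(-5) = -1*4*(-5) = -4*(-5) = 20)
f = 39/20 (f = 2 - 1/20 = 39/20 ≈ 1.9500)
(f + o)*48 = (39/20 - ¾)*48 = (6/5)*48 = 288/5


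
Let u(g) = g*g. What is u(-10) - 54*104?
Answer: -5516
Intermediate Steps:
u(g) = g²
u(-10) - 54*104 = (-10)² - 54*104 = 100 - 5616 = -5516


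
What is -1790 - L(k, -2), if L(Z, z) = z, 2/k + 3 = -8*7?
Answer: -1788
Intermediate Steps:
k = -2/59 (k = 2/(-3 - 8*7) = 2/(-3 - 56) = 2/(-59) = 2*(-1/59) = -2/59 ≈ -0.033898)
-1790 - L(k, -2) = -1790 - 1*(-2) = -1790 + 2 = -1788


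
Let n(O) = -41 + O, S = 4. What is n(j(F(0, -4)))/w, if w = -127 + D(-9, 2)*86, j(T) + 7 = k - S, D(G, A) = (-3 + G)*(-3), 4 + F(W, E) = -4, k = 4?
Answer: -48/2969 ≈ -0.016167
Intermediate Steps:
F(W, E) = -8 (F(W, E) = -4 - 4 = -8)
D(G, A) = 9 - 3*G
j(T) = -7 (j(T) = -7 + (4 - 1*4) = -7 + (4 - 4) = -7 + 0 = -7)
w = 2969 (w = -127 + (9 - 3*(-9))*86 = -127 + (9 + 27)*86 = -127 + 36*86 = -127 + 3096 = 2969)
n(j(F(0, -4)))/w = (-41 - 7)/2969 = -48*1/2969 = -48/2969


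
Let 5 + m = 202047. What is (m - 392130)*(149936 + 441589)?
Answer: -112441804200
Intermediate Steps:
m = 202042 (m = -5 + 202047 = 202042)
(m - 392130)*(149936 + 441589) = (202042 - 392130)*(149936 + 441589) = -190088*591525 = -112441804200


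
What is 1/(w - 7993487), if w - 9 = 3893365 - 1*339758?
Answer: -1/4439871 ≈ -2.2523e-7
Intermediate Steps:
w = 3553616 (w = 9 + (3893365 - 1*339758) = 9 + (3893365 - 339758) = 9 + 3553607 = 3553616)
1/(w - 7993487) = 1/(3553616 - 7993487) = 1/(-4439871) = -1/4439871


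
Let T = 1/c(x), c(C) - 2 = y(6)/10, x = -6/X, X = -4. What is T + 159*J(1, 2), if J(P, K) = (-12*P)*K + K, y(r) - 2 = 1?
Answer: -80444/23 ≈ -3497.6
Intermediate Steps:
y(r) = 3 (y(r) = 2 + 1 = 3)
x = 3/2 (x = -6/(-4) = -6*(-¼) = 3/2 ≈ 1.5000)
c(C) = 23/10 (c(C) = 2 + 3/10 = 23/10)
T = 10/23 (T = 1/(23/10) = 10/23 ≈ 0.43478)
J(P, K) = K - 12*K*P (J(P, K) = -12*K*P + K = K - 12*K*P)
T + 159*J(1, 2) = 10/23 + 159*(2*(1 - 12*1)) = 10/23 + 159*(2*(1 - 12)) = 10/23 + 159*(2*(-11)) = 10/23 + 159*(-22) = 10/23 - 3498 = -80444/23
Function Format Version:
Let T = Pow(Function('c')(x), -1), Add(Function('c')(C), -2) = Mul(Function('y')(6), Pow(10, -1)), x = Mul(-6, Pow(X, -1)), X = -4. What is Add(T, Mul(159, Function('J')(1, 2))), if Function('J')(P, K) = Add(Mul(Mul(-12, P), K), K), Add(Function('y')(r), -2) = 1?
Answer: Rational(-80444, 23) ≈ -3497.6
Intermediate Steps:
Function('y')(r) = 3 (Function('y')(r) = Add(2, 1) = 3)
x = Rational(3, 2) (x = Mul(-6, Pow(-4, -1)) = Mul(-6, Rational(-1, 4)) = Rational(3, 2) ≈ 1.5000)
Function('c')(C) = Rational(23, 10) (Function('c')(C) = Add(2, Mul(3, Pow(10, -1))) = Add(2, Mul(3, Rational(1, 10))) = Add(2, Rational(3, 10)) = Rational(23, 10))
T = Rational(10, 23) (T = Pow(Rational(23, 10), -1) = Rational(10, 23) ≈ 0.43478)
Function('J')(P, K) = Add(K, Mul(-12, K, P)) (Function('J')(P, K) = Add(Mul(-12, K, P), K) = Add(K, Mul(-12, K, P)))
Add(T, Mul(159, Function('J')(1, 2))) = Add(Rational(10, 23), Mul(159, Mul(2, Add(1, Mul(-12, 1))))) = Add(Rational(10, 23), Mul(159, Mul(2, Add(1, -12)))) = Add(Rational(10, 23), Mul(159, Mul(2, -11))) = Add(Rational(10, 23), Mul(159, -22)) = Add(Rational(10, 23), -3498) = Rational(-80444, 23)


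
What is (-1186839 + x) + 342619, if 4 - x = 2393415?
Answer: -3237631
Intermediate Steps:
x = -2393411 (x = 4 - 1*2393415 = 4 - 2393415 = -2393411)
(-1186839 + x) + 342619 = (-1186839 - 2393411) + 342619 = -3580250 + 342619 = -3237631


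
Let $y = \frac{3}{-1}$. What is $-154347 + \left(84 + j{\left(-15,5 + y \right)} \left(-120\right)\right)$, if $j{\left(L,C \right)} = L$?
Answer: $-152463$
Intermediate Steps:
$y = -3$ ($y = 3 \left(-1\right) = -3$)
$-154347 + \left(84 + j{\left(-15,5 + y \right)} \left(-120\right)\right) = -154347 + \left(84 - -1800\right) = -154347 + \left(84 + 1800\right) = -154347 + 1884 = -152463$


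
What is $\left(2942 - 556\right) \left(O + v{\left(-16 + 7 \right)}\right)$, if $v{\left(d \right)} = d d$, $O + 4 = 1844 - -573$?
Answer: $5950684$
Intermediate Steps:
$O = 2413$ ($O = -4 + \left(1844 - -573\right) = -4 + \left(1844 + 573\right) = -4 + 2417 = 2413$)
$v{\left(d \right)} = d^{2}$
$\left(2942 - 556\right) \left(O + v{\left(-16 + 7 \right)}\right) = \left(2942 - 556\right) \left(2413 + \left(-16 + 7\right)^{2}\right) = 2386 \left(2413 + \left(-9\right)^{2}\right) = 2386 \left(2413 + 81\right) = 2386 \cdot 2494 = 5950684$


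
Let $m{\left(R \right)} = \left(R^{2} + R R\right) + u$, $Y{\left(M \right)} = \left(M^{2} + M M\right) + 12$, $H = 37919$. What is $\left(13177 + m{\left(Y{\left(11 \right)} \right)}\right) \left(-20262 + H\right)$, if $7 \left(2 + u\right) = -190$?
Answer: $\frac{17573288163}{7} \approx 2.5105 \cdot 10^{9}$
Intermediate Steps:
$u = - \frac{204}{7}$ ($u = -2 + \frac{1}{7} \left(-190\right) = -2 - \frac{190}{7} = - \frac{204}{7} \approx -29.143$)
$Y{\left(M \right)} = 12 + 2 M^{2}$ ($Y{\left(M \right)} = \left(M^{2} + M^{2}\right) + 12 = 2 M^{2} + 12 = 12 + 2 M^{2}$)
$m{\left(R \right)} = - \frac{204}{7} + 2 R^{2}$ ($m{\left(R \right)} = \left(R^{2} + R R\right) - \frac{204}{7} = \left(R^{2} + R^{2}\right) - \frac{204}{7} = 2 R^{2} - \frac{204}{7} = - \frac{204}{7} + 2 R^{2}$)
$\left(13177 + m{\left(Y{\left(11 \right)} \right)}\right) \left(-20262 + H\right) = \left(13177 - \left(\frac{204}{7} - 2 \left(12 + 2 \cdot 11^{2}\right)^{2}\right)\right) \left(-20262 + 37919\right) = \left(13177 - \left(\frac{204}{7} - 2 \left(12 + 2 \cdot 121\right)^{2}\right)\right) 17657 = \left(13177 - \left(\frac{204}{7} - 2 \left(12 + 242\right)^{2}\right)\right) 17657 = \left(13177 - \left(\frac{204}{7} - 2 \cdot 254^{2}\right)\right) 17657 = \left(13177 + \left(- \frac{204}{7} + 2 \cdot 64516\right)\right) 17657 = \left(13177 + \left(- \frac{204}{7} + 129032\right)\right) 17657 = \left(13177 + \frac{903020}{7}\right) 17657 = \frac{995259}{7} \cdot 17657 = \frac{17573288163}{7}$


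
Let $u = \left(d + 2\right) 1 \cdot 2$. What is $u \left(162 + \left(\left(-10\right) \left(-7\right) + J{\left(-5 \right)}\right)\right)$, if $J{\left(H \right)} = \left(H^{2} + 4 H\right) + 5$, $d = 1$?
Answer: $1452$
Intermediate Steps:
$u = 6$ ($u = \left(1 + 2\right) 1 \cdot 2 = 3 \cdot 2 = 6$)
$J{\left(H \right)} = 5 + H^{2} + 4 H$
$u \left(162 + \left(\left(-10\right) \left(-7\right) + J{\left(-5 \right)}\right)\right) = 6 \left(162 + \left(\left(-10\right) \left(-7\right) + \left(5 + \left(-5\right)^{2} + 4 \left(-5\right)\right)\right)\right) = 6 \left(162 + \left(70 + \left(5 + 25 - 20\right)\right)\right) = 6 \left(162 + \left(70 + 10\right)\right) = 6 \left(162 + 80\right) = 6 \cdot 242 = 1452$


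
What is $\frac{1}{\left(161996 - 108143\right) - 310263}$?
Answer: $- \frac{1}{256410} \approx -3.9 \cdot 10^{-6}$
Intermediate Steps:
$\frac{1}{\left(161996 - 108143\right) - 310263} = \frac{1}{53853 - 310263} = \frac{1}{-256410} = - \frac{1}{256410}$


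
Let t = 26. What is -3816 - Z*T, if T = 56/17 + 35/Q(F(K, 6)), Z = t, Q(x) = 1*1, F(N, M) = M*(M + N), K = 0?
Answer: -81798/17 ≈ -4811.6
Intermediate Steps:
Q(x) = 1
Z = 26
T = 651/17 (T = 56/17 + 35/1 = 56*(1/17) + 35*1 = 56/17 + 35 = 651/17 ≈ 38.294)
-3816 - Z*T = -3816 - 26*651/17 = -3816 - 1*16926/17 = -3816 - 16926/17 = -81798/17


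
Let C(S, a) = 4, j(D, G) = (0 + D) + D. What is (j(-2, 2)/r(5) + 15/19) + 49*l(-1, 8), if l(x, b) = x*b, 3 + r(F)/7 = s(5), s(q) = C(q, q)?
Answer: -52107/133 ≈ -391.78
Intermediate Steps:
j(D, G) = 2*D (j(D, G) = D + D = 2*D)
s(q) = 4
r(F) = 7 (r(F) = -21 + 7*4 = -21 + 28 = 7)
l(x, b) = b*x
(j(-2, 2)/r(5) + 15/19) + 49*l(-1, 8) = ((2*(-2))/7 + 15/19) + 49*(8*(-1)) = (-4*⅐ + 15*(1/19)) + 49*(-8) = (-4/7 + 15/19) - 392 = 29/133 - 392 = -52107/133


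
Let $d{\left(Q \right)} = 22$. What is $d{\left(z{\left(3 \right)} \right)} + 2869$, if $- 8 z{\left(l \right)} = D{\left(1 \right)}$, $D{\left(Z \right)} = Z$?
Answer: $2891$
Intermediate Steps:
$z{\left(l \right)} = - \frac{1}{8}$ ($z{\left(l \right)} = \left(- \frac{1}{8}\right) 1 = - \frac{1}{8}$)
$d{\left(z{\left(3 \right)} \right)} + 2869 = 22 + 2869 = 2891$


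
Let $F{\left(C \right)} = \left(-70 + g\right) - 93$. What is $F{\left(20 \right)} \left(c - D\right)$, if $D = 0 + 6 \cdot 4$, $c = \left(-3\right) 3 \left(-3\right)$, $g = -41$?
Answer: $-612$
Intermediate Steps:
$c = 27$ ($c = \left(-9\right) \left(-3\right) = 27$)
$F{\left(C \right)} = -204$ ($F{\left(C \right)} = \left(-70 - 41\right) - 93 = -111 - 93 = -204$)
$D = 24$ ($D = 0 + 24 = 24$)
$F{\left(20 \right)} \left(c - D\right) = - 204 \left(27 - 24\right) = \left(-204\right) 3 = -612$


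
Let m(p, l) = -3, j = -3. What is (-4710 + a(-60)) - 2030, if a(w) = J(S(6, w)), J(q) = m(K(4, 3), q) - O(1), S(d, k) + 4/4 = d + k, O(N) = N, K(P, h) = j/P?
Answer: -6744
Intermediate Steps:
K(P, h) = -3/P
S(d, k) = -1 + d + k (S(d, k) = -1 + (d + k) = -1 + d + k)
J(q) = -4 (J(q) = -3 - 1*1 = -3 - 1 = -4)
a(w) = -4
(-4710 + a(-60)) - 2030 = (-4710 - 4) - 2030 = -4714 - 2030 = -6744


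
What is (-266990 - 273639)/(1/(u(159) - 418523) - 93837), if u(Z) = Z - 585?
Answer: 226495978921/39312917314 ≈ 5.7614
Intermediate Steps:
u(Z) = -585 + Z
(-266990 - 273639)/(1/(u(159) - 418523) - 93837) = (-266990 - 273639)/(1/((-585 + 159) - 418523) - 93837) = -540629/(1/(-426 - 418523) - 93837) = -540629/(1/(-418949) - 93837) = -540629/(-1/418949 - 93837) = -540629/(-39312917314/418949) = -540629*(-418949/39312917314) = 226495978921/39312917314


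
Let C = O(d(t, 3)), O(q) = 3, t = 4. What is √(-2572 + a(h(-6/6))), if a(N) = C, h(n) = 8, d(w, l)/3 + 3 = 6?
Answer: I*√2569 ≈ 50.685*I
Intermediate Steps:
d(w, l) = 9 (d(w, l) = -9 + 3*6 = -9 + 18 = 9)
C = 3
a(N) = 3
√(-2572 + a(h(-6/6))) = √(-2572 + 3) = √(-2569) = I*√2569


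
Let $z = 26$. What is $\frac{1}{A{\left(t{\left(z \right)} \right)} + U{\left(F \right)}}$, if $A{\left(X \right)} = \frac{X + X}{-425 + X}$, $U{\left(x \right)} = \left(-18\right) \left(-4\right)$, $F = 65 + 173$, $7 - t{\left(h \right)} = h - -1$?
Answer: $\frac{89}{6416} \approx 0.013872$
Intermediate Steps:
$t{\left(h \right)} = 6 - h$ ($t{\left(h \right)} = 7 - \left(h - -1\right) = 7 - \left(h + 1\right) = 7 - \left(1 + h\right) = 6 - h$)
$F = 238$
$U{\left(x \right)} = 72$
$A{\left(X \right)} = \frac{2 X}{-425 + X}$
$\frac{1}{A{\left(t{\left(z \right)} \right)} + U{\left(F \right)}} = \frac{1}{\frac{2 \left(6 - 26\right)}{-425 + \left(6 - 26\right)} + 72} = \frac{1}{2 \left(-20\right) \frac{1}{-425 - 20} + 72} = \frac{1}{2 \left(-20\right) \frac{1}{-445} + 72} = \frac{1}{2 \left(-20\right) \left(- \frac{1}{445}\right) + 72} = \frac{1}{\frac{8}{89} + 72} = \frac{1}{\frac{6416}{89}} = \frac{89}{6416}$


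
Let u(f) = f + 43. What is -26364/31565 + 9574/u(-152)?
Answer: -305076986/3440585 ≈ -88.670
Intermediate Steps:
u(f) = 43 + f
-26364/31565 + 9574/u(-152) = -26364/31565 + 9574/(43 - 152) = -26364*1/31565 + 9574/(-109) = -26364/31565 + 9574*(-1/109) = -26364/31565 - 9574/109 = -305076986/3440585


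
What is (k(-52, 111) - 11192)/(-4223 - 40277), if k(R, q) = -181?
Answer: 11373/44500 ≈ 0.25557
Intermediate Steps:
(k(-52, 111) - 11192)/(-4223 - 40277) = (-181 - 11192)/(-4223 - 40277) = -11373/(-44500) = -11373*(-1/44500) = 11373/44500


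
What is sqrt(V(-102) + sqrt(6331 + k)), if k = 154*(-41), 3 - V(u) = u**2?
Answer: sqrt(-10401 + sqrt(17)) ≈ 101.97*I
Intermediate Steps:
V(u) = 3 - u**2
k = -6314
sqrt(V(-102) + sqrt(6331 + k)) = sqrt((3 - 1*(-102)**2) + sqrt(6331 - 6314)) = sqrt((3 - 1*10404) + sqrt(17)) = sqrt((3 - 10404) + sqrt(17)) = sqrt(-10401 + sqrt(17))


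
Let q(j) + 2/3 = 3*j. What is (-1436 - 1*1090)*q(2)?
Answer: -13472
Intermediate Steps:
q(j) = -⅔ + 3*j
(-1436 - 1*1090)*q(2) = (-1436 - 1*1090)*(-⅔ + 3*2) = (-1436 - 1090)*(-⅔ + 6) = -2526*16/3 = -13472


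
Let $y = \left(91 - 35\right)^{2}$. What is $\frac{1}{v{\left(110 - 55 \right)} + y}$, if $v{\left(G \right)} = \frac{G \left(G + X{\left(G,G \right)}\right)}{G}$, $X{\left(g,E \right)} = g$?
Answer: $\frac{1}{3246} \approx 0.00030807$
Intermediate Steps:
$y = 3136$ ($y = 56^{2} = 3136$)
$v{\left(G \right)} = 2 G$ ($v{\left(G \right)} = \frac{G \left(G + G\right)}{G} = \frac{G 2 G}{G} = \frac{2 G^{2}}{G} = 2 G$)
$\frac{1}{v{\left(110 - 55 \right)} + y} = \frac{1}{2 \left(110 - 55\right) + 3136} = \frac{1}{2 \cdot 55 + 3136} = \frac{1}{110 + 3136} = \frac{1}{3246}$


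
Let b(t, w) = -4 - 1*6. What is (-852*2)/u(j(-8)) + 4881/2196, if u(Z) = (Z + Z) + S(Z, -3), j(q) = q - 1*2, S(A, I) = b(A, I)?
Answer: 216023/3660 ≈ 59.023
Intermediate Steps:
b(t, w) = -10 (b(t, w) = -4 - 6 = -10)
S(A, I) = -10
j(q) = -2 + q (j(q) = q - 2 = -2 + q)
u(Z) = -10 + 2*Z (u(Z) = (Z + Z) - 10 = 2*Z - 10 = -10 + 2*Z)
(-852*2)/u(j(-8)) + 4881/2196 = (-852*2)/(-10 + 2*(-2 - 8)) + 4881/2196 = -1704/(-10 + 2*(-10)) + 4881*(1/2196) = -1704/(-10 - 20) + 1627/732 = -1704/(-30) + 1627/732 = -1704*(-1/30) + 1627/732 = 284/5 + 1627/732 = 216023/3660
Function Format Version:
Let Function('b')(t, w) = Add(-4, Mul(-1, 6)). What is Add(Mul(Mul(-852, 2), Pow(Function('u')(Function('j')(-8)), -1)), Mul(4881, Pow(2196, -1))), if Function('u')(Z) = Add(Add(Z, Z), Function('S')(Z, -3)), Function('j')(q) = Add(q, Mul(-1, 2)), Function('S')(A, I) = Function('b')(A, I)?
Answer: Rational(216023, 3660) ≈ 59.023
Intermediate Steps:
Function('b')(t, w) = -10 (Function('b')(t, w) = Add(-4, -6) = -10)
Function('S')(A, I) = -10
Function('j')(q) = Add(-2, q) (Function('j')(q) = Add(q, -2) = Add(-2, q))
Function('u')(Z) = Add(-10, Mul(2, Z)) (Function('u')(Z) = Add(Add(Z, Z), -10) = Add(Mul(2, Z), -10) = Add(-10, Mul(2, Z)))
Add(Mul(Mul(-852, 2), Pow(Function('u')(Function('j')(-8)), -1)), Mul(4881, Pow(2196, -1))) = Add(Mul(Mul(-852, 2), Pow(Add(-10, Mul(2, Add(-2, -8))), -1)), Mul(4881, Pow(2196, -1))) = Add(Mul(-1704, Pow(Add(-10, Mul(2, -10)), -1)), Mul(4881, Rational(1, 2196))) = Add(Mul(-1704, Pow(Add(-10, -20), -1)), Rational(1627, 732)) = Add(Mul(-1704, Pow(-30, -1)), Rational(1627, 732)) = Add(Mul(-1704, Rational(-1, 30)), Rational(1627, 732)) = Add(Rational(284, 5), Rational(1627, 732)) = Rational(216023, 3660)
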